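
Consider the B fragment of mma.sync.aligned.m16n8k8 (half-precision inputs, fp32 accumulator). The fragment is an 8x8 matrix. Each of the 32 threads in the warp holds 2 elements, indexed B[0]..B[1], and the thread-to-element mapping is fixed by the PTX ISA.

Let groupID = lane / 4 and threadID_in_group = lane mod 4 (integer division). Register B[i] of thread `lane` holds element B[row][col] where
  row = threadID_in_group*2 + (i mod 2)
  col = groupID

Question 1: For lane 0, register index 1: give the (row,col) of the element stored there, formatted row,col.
lane 0→0/4=0, 0 mod 4=0
i=1  r:2·0+1→1  c:0

1,0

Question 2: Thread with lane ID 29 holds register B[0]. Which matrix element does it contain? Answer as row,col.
2,7

lane 29: grp=7 (29/4), tig=1 (29%4)
i=0: r=1*2+0=2, c=grp=7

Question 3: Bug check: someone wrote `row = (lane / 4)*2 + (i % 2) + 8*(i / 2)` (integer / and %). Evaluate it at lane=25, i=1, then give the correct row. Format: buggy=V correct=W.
buggy=13 correct=3

`(lane / 4)*2 + (i % 2) + 8*(i / 2)`[25,1]→13
L=25→G=25>>2=6, T=25&3=1
[1]→row 1·2+1=3  col G=6
row: 13 vs 3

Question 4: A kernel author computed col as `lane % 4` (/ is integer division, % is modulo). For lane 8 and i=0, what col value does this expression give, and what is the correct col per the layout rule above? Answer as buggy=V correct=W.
buggy=0 correct=2

`lane % 4`[8,0]->0
L=8->gid=8>>2=2, tid=8&3=0
[0]->row 0·2+0=0  col gid=2
col: 0 vs 2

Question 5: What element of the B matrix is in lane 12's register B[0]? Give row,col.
0,3

12: grp=3,tig=0
[0] (0*2+0,3) = (0,3)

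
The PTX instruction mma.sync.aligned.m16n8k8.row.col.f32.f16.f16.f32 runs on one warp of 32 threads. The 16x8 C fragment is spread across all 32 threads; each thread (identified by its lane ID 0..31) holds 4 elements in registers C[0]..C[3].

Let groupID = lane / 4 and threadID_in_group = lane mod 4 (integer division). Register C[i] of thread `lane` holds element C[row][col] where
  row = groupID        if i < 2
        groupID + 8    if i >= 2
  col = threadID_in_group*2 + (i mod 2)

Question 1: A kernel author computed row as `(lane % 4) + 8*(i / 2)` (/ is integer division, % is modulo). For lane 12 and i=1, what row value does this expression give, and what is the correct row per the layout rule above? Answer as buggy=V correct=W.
buggy=0 correct=3

`(lane % 4) + 8*(i / 2)`[12,1]=>0
L=12=>grp=12>>2=3, tig=12&3=0
[1]=>row 3+0=3  col 0·2+1=1
row: 0 vs 3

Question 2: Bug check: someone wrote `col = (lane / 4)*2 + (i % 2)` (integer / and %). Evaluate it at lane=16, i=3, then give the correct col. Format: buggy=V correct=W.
buggy=9 correct=1

`(lane / 4)*2 + (i % 2)`[16,3]⇒9
16: gr=4,th=0
[3] (4+8,0*2+1) = (12,1)
col: 9 vs 1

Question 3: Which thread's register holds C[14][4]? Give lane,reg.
26,2

r=14->g=6,rb=1  c=4->t=2,b0=0
L=6*4+2=26  i=1*2+0=2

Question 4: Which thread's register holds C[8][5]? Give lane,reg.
r=8⇒gr=0,Rb=1  c=5⇒th=2,odd=1
L=0*4+2=2  i=1*2+1=3

2,3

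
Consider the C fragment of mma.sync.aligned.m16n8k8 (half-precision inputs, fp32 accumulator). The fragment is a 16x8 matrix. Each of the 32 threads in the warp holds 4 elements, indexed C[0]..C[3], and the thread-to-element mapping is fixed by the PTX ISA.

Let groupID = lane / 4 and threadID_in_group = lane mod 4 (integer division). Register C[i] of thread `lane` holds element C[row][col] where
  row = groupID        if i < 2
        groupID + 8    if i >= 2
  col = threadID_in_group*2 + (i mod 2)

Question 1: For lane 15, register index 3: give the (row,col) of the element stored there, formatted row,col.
11,7

15: G=3,T=3
[3] (3+8,3*2+1) = (11,7)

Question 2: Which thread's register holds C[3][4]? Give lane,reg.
r=3->g=3,rb=0  c=4->t=2,b0=0
L=3*4+2=14  i=0*2+0=0

14,0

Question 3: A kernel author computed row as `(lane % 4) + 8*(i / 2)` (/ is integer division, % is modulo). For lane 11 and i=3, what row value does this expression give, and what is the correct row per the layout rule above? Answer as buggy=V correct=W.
`(lane % 4) + 8*(i / 2)`[11,3]->11
lane 11: g=2 (11/4), t=3 (11%4)
i=3: r=2+8=10, c=3*2+1=7
row: 11 vs 10

buggy=11 correct=10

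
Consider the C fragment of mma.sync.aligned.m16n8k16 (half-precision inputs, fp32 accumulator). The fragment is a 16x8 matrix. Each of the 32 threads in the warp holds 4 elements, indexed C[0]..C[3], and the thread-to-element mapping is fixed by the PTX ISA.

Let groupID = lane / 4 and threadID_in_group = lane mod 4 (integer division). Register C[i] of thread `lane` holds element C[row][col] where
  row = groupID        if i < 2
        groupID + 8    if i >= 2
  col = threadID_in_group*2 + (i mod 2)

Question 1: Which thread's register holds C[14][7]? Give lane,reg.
27,3

r=14->g=6,rb=1  c=7->t=3,b0=1
L=6*4+3=27  i=1*2+1=3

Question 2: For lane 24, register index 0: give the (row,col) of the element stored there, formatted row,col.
6,0

24: grp=6,tig=0
[0] (6+0,0*2+0) = (6,0)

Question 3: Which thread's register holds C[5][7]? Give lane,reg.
23,1

r=5->g=5,rb=0  c=7->t=3,b0=1
L=5*4+3=23  i=0*2+1=1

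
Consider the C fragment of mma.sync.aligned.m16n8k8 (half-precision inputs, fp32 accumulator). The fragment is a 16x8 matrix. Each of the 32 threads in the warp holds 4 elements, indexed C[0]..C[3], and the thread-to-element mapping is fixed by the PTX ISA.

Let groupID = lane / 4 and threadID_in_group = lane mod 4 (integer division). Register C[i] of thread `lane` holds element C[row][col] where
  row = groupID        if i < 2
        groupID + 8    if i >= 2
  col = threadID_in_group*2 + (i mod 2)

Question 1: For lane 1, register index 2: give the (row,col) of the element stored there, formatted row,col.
8,2

1: gid=0,tid=1
[2] (0+8,1*2+0) = (8,2)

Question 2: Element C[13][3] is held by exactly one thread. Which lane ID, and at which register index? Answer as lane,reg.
21,3

r=13⇒gr=5,Rb=1  c=3⇒th=1,odd=1
L=5*4+1=21  i=1*2+1=3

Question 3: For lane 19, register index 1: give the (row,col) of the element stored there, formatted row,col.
lane 19=>19/4=4, 19 mod 4=3
i=1  r:4+0=>4  c:2·3+1=>7

4,7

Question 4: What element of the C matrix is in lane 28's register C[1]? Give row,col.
7,1

lane 28⇒28/4=7, 28 mod 4=0
i=1  r:7+0⇒7  c:2·0+1⇒1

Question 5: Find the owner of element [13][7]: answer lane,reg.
23,3

r=13->g=5,rb=1  c=7->t=3,b0=1
L=5*4+3=23  i=1*2+1=3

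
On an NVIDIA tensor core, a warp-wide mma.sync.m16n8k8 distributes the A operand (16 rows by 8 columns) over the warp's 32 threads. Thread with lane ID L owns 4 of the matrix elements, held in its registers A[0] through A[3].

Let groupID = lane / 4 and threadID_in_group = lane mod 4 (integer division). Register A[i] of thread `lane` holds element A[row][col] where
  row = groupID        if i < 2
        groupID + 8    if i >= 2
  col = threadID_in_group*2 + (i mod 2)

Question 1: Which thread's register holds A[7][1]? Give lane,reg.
r=7->g=7,rb=0  c=1->t=0,b0=1
L=7*4+0=28  i=0*2+1=1

28,1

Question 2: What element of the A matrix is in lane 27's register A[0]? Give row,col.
lane 27→27/4=6, 27 mod 4=3
i=0  r:6+0→6  c:2·3+0→6

6,6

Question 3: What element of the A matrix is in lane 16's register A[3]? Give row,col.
12,1

lane 16⇒16/4=4, 16 mod 4=0
i=3  r:4+8⇒12  c:2·0+1⇒1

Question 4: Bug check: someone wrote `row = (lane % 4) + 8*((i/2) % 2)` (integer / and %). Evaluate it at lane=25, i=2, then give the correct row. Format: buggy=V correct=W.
`(lane % 4) + 8*((i/2) % 2)`[25,2]⇒9
L=25⇒gr=25>>2=6, th=25&3=1
[2]⇒row 6+8=14  col 1·2+0=2
row: 9 vs 14

buggy=9 correct=14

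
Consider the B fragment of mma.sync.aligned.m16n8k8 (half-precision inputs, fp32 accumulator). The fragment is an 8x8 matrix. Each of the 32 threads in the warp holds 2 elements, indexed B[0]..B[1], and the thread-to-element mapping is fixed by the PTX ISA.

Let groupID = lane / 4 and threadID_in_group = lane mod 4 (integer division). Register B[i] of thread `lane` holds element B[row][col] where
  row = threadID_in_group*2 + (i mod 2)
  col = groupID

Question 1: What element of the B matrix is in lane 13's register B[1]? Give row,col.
3,3

lane 13: G=3 (13/4), T=1 (13%4)
i=1: r=1*2+1=3, c=G=3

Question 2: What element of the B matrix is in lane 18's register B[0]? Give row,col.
4,4

lane 18: g=4 (18/4), t=2 (18%4)
i=0: r=2*2+0=4, c=g=4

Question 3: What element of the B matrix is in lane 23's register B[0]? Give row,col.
23: gr=5,th=3
[0] (3*2+0,5) = (6,5)

6,5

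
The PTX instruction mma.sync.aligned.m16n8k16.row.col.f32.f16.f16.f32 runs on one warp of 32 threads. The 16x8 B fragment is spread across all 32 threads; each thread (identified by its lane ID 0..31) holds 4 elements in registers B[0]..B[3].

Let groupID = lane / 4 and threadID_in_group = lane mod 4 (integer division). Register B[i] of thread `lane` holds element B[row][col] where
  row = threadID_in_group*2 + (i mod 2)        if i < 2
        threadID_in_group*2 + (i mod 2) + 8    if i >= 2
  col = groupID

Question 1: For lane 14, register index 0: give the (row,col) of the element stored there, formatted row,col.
L=14→G=14>>2=3, T=14&3=2
[0]→row 2·2+0+0=4  col G=3

4,3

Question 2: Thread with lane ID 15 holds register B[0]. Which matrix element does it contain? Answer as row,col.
lane 15: grp=3 (15/4), tig=3 (15%4)
i=0: r=3*2+0+0=6, c=grp=3

6,3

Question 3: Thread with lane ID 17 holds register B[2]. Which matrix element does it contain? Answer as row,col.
L=17⇒gr=17>>2=4, th=17&3=1
[2]⇒row 1·2+0+8=10  col gr=4

10,4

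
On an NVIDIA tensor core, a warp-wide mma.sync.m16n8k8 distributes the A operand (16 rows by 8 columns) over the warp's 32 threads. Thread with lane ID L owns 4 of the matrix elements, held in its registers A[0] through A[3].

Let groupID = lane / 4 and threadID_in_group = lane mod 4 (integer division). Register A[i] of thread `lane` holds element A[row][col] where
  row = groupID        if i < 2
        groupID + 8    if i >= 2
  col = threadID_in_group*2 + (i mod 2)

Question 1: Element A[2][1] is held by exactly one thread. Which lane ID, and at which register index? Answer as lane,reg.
r:2=>grp=2,rB=0  c:1=>tig=0,lo=1
L=2*4+0=8  i=0*2+1=1

8,1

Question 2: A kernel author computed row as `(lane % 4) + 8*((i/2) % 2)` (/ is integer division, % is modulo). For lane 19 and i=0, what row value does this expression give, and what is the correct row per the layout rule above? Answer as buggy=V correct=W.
buggy=3 correct=4

`(lane % 4) + 8*((i/2) % 2)`[19,0]→3
lane 19: G=4 (19/4), T=3 (19%4)
i=0: r=4+0=4, c=3*2+0=6
row: 3 vs 4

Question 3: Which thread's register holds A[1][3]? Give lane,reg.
5,1

r=1->g=1,rb=0  c=3->t=1,b0=1
L=1*4+1=5  i=0*2+1=1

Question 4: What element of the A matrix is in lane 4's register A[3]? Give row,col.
9,1

lane 4→4/4=1, 4 mod 4=0
i=3  r:1+8→9  c:2·0+1→1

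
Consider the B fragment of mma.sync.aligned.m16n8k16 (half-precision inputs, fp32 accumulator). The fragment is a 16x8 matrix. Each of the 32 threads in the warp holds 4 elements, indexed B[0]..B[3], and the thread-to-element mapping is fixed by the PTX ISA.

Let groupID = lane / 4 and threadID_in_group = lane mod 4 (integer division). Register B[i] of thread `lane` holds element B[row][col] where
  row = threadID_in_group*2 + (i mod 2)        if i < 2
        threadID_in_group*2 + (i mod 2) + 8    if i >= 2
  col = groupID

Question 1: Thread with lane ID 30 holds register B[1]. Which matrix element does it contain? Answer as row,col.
5,7

30: G=7,T=2
[1] (2*2+1+0,7) = (5,7)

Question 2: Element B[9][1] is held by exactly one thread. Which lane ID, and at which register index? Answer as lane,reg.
4,3

c=1→G=1  r=9→rhi=1,T=0,p=1
L=1*4+0=4  i=1*2+1=3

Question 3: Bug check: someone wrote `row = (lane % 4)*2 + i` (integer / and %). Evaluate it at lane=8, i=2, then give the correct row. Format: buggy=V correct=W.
`(lane % 4)*2 + i`[8,2]⇒2
L=8⇒gr=8>>2=2, th=8&3=0
[2]⇒row 0·2+0+8=8  col gr=2
row: 2 vs 8

buggy=2 correct=8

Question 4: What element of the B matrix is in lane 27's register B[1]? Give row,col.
lane 27->27/4=6, 27 mod 4=3
i=1  r:2·3+1+0->7  c:6

7,6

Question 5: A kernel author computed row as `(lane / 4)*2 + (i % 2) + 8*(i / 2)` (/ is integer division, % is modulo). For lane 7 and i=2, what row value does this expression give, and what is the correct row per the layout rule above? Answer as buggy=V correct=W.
`(lane / 4)*2 + (i % 2) + 8*(i / 2)`[7,2]->10
lane 7: gid=1 (7/4), tid=3 (7%4)
i=2: r=3*2+0+8=14, c=gid=1
row: 10 vs 14

buggy=10 correct=14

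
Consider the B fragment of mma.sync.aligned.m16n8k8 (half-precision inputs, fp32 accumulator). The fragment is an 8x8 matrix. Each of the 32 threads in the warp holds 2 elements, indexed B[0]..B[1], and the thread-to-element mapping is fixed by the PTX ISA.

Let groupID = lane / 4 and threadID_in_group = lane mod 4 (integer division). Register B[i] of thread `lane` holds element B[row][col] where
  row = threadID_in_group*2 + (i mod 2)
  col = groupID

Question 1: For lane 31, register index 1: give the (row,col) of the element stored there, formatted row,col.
lane 31: gid=7 (31/4), tid=3 (31%4)
i=1: r=3*2+1=7, c=gid=7

7,7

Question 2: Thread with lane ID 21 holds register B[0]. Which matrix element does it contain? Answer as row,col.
lane 21=>21/4=5, 21 mod 4=1
i=0  r:2·1+0=>2  c:5

2,5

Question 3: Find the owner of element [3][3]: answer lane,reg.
13,1

c:3=>grp=3  r:3=>tig=1,lo=1
L=3*4+1=13  i=1=1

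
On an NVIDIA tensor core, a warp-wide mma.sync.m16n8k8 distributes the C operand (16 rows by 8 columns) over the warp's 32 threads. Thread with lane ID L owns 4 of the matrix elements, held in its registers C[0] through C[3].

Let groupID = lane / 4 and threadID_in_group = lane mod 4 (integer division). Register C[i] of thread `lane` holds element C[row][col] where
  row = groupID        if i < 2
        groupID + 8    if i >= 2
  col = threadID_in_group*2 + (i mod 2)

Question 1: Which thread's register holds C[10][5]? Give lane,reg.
10,3

r=10→G=2,rhi=1  c=5→T=2,p=1
L=2*4+2=10  i=1*2+1=3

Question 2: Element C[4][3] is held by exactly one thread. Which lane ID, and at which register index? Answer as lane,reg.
17,1

r:4=>grp=4,rB=0  c:3=>tig=1,lo=1
L=4*4+1=17  i=0*2+1=1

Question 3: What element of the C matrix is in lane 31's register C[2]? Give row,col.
15,6

L=31=>grp=31>>2=7, tig=31&3=3
[2]=>row 7+8=15  col 3·2+0=6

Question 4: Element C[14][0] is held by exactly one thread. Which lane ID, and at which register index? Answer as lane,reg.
r=14⇒gr=6,Rb=1  c=0⇒th=0,odd=0
L=6*4+0=24  i=1*2+0=2

24,2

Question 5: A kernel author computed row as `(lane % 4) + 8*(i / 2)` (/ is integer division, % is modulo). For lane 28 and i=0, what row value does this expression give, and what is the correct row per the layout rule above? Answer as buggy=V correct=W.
buggy=0 correct=7

`(lane % 4) + 8*(i / 2)`[28,0]→0
lane 28: G=7 (28/4), T=0 (28%4)
i=0: r=7+0=7, c=0*2+0=0
row: 0 vs 7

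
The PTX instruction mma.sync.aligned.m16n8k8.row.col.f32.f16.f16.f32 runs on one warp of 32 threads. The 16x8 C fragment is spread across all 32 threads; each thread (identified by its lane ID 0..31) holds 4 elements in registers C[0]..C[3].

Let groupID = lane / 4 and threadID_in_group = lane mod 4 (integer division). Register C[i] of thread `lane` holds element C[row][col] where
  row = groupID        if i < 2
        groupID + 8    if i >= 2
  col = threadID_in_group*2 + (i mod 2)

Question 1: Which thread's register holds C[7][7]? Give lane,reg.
31,1

r=7→G=7,rhi=0  c=7→T=3,p=1
L=7*4+3=31  i=0*2+1=1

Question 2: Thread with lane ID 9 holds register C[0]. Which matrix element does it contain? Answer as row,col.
2,2

lane 9=>9/4=2, 9 mod 4=1
i=0  r:2+0=>2  c:2·1+0=>2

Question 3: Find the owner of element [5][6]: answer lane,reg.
23,0

r=5→G=5,rhi=0  c=6→T=3,p=0
L=5*4+3=23  i=0*2+0=0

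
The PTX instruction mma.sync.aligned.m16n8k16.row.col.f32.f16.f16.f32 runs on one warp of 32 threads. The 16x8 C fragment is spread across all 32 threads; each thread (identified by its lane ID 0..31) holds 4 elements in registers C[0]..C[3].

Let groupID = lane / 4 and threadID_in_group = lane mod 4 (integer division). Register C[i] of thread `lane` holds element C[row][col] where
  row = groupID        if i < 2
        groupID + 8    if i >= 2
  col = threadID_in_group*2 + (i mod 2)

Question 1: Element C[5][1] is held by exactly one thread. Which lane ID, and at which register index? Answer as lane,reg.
r:5=>grp=5,rB=0  c:1=>tig=0,lo=1
L=5*4+0=20  i=0*2+1=1

20,1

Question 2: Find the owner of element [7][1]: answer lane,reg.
28,1

r=7⇒gr=7,Rb=0  c=1⇒th=0,odd=1
L=7*4+0=28  i=0*2+1=1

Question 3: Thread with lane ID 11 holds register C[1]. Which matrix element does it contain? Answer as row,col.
L=11→G=11>>2=2, T=11&3=3
[1]→row 2+0=2  col 3·2+1=7

2,7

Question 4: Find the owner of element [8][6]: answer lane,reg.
r: 8->gid=0,r8=1  c: 6->tid=3,i&1=0
L=0*4+3=3  i=1*2+0=2

3,2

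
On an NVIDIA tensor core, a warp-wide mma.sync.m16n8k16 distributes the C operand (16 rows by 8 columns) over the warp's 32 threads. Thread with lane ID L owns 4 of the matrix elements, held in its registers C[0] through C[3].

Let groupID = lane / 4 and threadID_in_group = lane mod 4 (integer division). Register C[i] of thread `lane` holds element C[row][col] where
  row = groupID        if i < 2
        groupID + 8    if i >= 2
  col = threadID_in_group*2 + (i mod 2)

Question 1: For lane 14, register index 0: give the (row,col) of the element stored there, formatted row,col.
3,4

lane 14->14/4=3, 14 mod 4=2
i=0  r:3+0->3  c:2·2+0->4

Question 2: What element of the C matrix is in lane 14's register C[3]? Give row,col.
14: gid=3,tid=2
[3] (3+8,2*2+1) = (11,5)

11,5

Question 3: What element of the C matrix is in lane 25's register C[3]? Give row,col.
14,3

25: gr=6,th=1
[3] (6+8,1*2+1) = (14,3)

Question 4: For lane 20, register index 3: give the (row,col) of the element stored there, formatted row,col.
13,1

lane 20: g=5 (20/4), t=0 (20%4)
i=3: r=5+8=13, c=0*2+1=1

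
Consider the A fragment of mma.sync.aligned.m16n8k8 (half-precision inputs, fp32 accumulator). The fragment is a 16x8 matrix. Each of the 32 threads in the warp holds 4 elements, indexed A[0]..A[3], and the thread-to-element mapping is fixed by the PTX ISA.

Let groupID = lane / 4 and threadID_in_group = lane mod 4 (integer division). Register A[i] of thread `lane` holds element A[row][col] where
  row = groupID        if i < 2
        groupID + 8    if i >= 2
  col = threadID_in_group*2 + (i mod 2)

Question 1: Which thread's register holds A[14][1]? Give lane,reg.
r=14⇒gr=6,Rb=1  c=1⇒th=0,odd=1
L=6*4+0=24  i=1*2+1=3

24,3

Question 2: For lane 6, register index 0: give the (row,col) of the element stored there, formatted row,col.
1,4

lane 6: g=1 (6/4), t=2 (6%4)
i=0: r=1+0=1, c=2*2+0=4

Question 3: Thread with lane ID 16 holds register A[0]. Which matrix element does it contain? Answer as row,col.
4,0

16: gid=4,tid=0
[0] (4+0,0*2+0) = (4,0)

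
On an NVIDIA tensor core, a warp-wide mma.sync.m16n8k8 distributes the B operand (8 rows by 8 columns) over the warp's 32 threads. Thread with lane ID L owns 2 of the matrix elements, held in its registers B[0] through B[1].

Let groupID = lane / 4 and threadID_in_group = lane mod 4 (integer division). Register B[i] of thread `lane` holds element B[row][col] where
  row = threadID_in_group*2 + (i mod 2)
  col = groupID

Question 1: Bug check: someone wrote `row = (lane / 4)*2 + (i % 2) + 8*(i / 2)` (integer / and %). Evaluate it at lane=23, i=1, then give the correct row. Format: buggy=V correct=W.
buggy=11 correct=7

`(lane / 4)*2 + (i % 2) + 8*(i / 2)`[23,1]→11
lane 23→23/4=5, 23 mod 4=3
i=1  r:2·3+1→7  c:5
row: 11 vs 7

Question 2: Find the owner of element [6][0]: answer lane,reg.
c=0⇒gr=0  r=6⇒th=3,odd=0
L=0*4+3=3  i=0=0

3,0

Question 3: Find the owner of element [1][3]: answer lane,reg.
c: 3->gid=3  r: 1->tid=0,i&1=1
L=3*4+0=12  i=1=1

12,1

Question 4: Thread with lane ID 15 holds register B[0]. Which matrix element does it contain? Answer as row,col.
6,3

15: g=3,t=3
[0] (3*2+0,3) = (6,3)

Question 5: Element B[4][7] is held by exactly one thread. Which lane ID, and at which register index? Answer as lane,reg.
30,0

c=7⇒gr=7  r=4⇒th=2,odd=0
L=7*4+2=30  i=0=0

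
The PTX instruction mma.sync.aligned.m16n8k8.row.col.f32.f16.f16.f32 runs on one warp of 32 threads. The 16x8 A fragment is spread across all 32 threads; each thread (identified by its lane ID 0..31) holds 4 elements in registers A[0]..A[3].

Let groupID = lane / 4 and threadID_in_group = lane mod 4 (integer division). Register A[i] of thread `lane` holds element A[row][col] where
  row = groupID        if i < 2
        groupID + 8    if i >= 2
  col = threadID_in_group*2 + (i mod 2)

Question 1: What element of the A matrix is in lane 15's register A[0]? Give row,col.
3,6

lane 15→15/4=3, 15 mod 4=3
i=0  r:3+0→3  c:2·3+0→6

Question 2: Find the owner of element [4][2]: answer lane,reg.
r=4->g=4,rb=0  c=2->t=1,b0=0
L=4*4+1=17  i=0*2+0=0

17,0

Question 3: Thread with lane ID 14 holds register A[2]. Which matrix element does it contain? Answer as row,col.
11,4

lane 14: gr=3 (14/4), th=2 (14%4)
i=2: r=3+8=11, c=2*2+0=4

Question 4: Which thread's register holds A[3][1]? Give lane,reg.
12,1

r=3⇒gr=3,Rb=0  c=1⇒th=0,odd=1
L=3*4+0=12  i=0*2+1=1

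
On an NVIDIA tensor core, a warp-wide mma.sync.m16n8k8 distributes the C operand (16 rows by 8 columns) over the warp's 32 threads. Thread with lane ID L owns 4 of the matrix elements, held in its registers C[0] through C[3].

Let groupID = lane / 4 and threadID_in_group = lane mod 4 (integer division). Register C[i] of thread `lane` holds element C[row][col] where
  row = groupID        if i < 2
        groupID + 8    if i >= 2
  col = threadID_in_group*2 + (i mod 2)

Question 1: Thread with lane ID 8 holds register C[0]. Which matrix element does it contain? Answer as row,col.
2,0

8: gid=2,tid=0
[0] (2+0,0*2+0) = (2,0)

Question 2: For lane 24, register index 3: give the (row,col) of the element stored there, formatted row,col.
L=24→G=24>>2=6, T=24&3=0
[3]→row 6+8=14  col 0·2+1=1

14,1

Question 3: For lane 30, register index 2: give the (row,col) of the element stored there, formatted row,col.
15,4

L=30->g=30>>2=7, t=30&3=2
[2]->row 7+8=15  col 2·2+0=4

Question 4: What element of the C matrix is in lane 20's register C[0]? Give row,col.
lane 20: G=5 (20/4), T=0 (20%4)
i=0: r=5+0=5, c=0*2+0=0

5,0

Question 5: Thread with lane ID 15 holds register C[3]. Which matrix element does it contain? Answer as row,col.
11,7

lane 15⇒15/4=3, 15 mod 4=3
i=3  r:3+8⇒11  c:2·3+1⇒7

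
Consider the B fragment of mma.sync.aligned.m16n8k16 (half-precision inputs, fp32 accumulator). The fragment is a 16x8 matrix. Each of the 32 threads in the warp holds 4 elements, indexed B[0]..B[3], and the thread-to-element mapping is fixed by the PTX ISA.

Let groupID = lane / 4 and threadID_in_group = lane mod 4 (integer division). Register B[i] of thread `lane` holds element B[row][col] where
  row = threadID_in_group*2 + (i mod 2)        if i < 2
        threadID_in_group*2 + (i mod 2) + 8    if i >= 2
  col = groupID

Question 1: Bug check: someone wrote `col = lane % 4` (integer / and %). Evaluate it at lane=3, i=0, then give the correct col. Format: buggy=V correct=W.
buggy=3 correct=0

`lane % 4`[3,0]=>3
3: grp=0,tig=3
[0] (3*2+0+0,0) = (6,0)
col: 3 vs 0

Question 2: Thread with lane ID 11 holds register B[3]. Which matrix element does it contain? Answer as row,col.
lane 11->11/4=2, 11 mod 4=3
i=3  r:2·3+1+8->15  c:2

15,2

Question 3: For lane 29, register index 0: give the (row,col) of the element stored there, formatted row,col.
29: G=7,T=1
[0] (1*2+0+0,7) = (2,7)

2,7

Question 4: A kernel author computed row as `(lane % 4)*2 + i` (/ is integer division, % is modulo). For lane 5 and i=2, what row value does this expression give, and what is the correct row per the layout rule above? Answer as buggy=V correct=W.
buggy=4 correct=10

`(lane % 4)*2 + i`[5,2]->4
lane 5: g=1 (5/4), t=1 (5%4)
i=2: r=1*2+0+8=10, c=g=1
row: 4 vs 10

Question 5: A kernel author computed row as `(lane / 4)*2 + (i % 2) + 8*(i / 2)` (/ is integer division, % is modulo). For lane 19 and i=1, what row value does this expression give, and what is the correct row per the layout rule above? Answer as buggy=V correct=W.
`(lane / 4)*2 + (i % 2) + 8*(i / 2)`[19,1]=>9
19: grp=4,tig=3
[1] (3*2+1+0,4) = (7,4)
row: 9 vs 7

buggy=9 correct=7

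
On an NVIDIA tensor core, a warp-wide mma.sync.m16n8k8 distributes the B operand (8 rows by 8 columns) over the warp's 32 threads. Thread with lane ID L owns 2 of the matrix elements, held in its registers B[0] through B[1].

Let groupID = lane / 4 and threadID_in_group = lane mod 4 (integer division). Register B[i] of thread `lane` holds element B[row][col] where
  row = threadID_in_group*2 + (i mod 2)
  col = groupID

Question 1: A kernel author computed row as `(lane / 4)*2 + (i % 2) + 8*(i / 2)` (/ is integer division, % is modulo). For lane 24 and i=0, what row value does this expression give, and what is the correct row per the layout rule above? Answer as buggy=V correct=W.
`(lane / 4)*2 + (i % 2) + 8*(i / 2)`[24,0]->12
lane 24: gid=6 (24/4), tid=0 (24%4)
i=0: r=0*2+0=0, c=gid=6
row: 12 vs 0

buggy=12 correct=0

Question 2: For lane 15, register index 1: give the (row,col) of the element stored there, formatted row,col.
7,3

lane 15: grp=3 (15/4), tig=3 (15%4)
i=1: r=3*2+1=7, c=grp=3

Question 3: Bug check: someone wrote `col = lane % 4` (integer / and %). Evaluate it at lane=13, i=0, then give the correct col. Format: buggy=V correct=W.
buggy=1 correct=3

`lane % 4`[13,0]->1
lane 13->13/4=3, 13 mod 4=1
i=0  r:2·1+0->2  c:3
col: 1 vs 3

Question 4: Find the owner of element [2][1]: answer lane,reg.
c=1->g=1  r=2->t=1,b0=0
L=1*4+1=5  i=0=0

5,0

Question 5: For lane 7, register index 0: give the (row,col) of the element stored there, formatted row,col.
6,1

lane 7: grp=1 (7/4), tig=3 (7%4)
i=0: r=3*2+0=6, c=grp=1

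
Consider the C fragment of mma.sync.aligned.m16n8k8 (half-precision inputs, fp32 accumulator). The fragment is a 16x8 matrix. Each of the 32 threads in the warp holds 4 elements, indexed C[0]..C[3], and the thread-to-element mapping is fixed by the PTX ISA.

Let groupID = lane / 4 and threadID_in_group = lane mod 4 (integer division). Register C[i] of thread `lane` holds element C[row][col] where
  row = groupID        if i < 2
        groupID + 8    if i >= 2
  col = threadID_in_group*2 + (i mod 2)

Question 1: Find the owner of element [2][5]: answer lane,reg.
r:2=>grp=2,rB=0  c:5=>tig=2,lo=1
L=2*4+2=10  i=0*2+1=1

10,1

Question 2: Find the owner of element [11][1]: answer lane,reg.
r:11=>grp=3,rB=1  c:1=>tig=0,lo=1
L=3*4+0=12  i=1*2+1=3

12,3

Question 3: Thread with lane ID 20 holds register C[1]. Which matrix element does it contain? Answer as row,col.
20: gid=5,tid=0
[1] (5+0,0*2+1) = (5,1)

5,1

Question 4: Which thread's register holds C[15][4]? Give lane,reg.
r=15→G=7,rhi=1  c=4→T=2,p=0
L=7*4+2=30  i=1*2+0=2

30,2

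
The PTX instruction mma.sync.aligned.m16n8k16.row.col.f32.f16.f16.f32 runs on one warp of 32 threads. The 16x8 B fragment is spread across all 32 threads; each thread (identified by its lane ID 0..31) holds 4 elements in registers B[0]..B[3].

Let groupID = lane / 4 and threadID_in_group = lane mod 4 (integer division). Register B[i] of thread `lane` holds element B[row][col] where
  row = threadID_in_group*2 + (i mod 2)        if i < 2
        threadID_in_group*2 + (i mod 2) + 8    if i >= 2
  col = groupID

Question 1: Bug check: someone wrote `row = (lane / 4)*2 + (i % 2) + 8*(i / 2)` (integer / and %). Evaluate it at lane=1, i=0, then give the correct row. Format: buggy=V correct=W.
buggy=0 correct=2

`(lane / 4)*2 + (i % 2) + 8*(i / 2)`[1,0]⇒0
L=1⇒gr=1>>2=0, th=1&3=1
[0]⇒row 1·2+0+0=2  col gr=0
row: 0 vs 2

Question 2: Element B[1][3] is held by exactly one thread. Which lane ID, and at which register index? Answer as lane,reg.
c=3->g=3  r=1->rb=0,t=0,b0=1
L=3*4+0=12  i=0*2+1=1

12,1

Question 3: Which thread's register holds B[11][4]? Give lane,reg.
17,3

c:4=>grp=4  r:11=>rB=1,tig=1,lo=1
L=4*4+1=17  i=1*2+1=3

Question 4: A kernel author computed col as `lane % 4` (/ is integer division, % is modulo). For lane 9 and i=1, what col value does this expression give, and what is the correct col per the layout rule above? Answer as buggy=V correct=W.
`lane % 4`[9,1]->1
9: gid=2,tid=1
[1] (1*2+1+0,2) = (3,2)
col: 1 vs 2

buggy=1 correct=2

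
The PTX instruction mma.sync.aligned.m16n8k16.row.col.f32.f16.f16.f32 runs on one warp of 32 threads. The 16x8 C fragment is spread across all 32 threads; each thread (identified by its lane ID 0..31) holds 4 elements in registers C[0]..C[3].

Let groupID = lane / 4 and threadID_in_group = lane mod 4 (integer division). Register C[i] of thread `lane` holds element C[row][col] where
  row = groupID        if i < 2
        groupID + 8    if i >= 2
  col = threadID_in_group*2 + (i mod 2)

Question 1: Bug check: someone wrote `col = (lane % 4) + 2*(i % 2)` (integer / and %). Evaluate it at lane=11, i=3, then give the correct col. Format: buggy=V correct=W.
buggy=5 correct=7

`(lane % 4) + 2*(i % 2)`[11,3]->5
lane 11: g=2 (11/4), t=3 (11%4)
i=3: r=2+8=10, c=3*2+1=7
col: 5 vs 7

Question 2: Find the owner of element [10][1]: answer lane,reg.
8,3

r:10=>grp=2,rB=1  c:1=>tig=0,lo=1
L=2*4+0=8  i=1*2+1=3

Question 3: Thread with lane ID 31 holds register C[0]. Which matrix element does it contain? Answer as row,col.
lane 31: gr=7 (31/4), th=3 (31%4)
i=0: r=7+0=7, c=3*2+0=6

7,6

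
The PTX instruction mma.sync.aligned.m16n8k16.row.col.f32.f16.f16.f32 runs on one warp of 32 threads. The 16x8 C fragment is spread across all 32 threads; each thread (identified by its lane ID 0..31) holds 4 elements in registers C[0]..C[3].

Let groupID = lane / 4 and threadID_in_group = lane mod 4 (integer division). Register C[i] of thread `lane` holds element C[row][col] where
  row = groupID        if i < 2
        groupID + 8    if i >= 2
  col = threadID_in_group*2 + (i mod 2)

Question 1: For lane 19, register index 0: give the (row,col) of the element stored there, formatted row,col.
4,6

19: gid=4,tid=3
[0] (4+0,3*2+0) = (4,6)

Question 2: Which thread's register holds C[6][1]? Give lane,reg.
r: 6->gid=6,r8=0  c: 1->tid=0,i&1=1
L=6*4+0=24  i=0*2+1=1

24,1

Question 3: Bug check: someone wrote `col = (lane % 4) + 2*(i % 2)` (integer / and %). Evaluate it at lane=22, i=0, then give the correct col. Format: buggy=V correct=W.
buggy=2 correct=4

`(lane % 4) + 2*(i % 2)`[22,0]->2
lane 22: gid=5 (22/4), tid=2 (22%4)
i=0: r=5+0=5, c=2*2+0=4
col: 2 vs 4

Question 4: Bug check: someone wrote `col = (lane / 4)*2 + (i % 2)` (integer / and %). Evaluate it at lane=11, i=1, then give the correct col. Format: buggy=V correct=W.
buggy=5 correct=7

`(lane / 4)*2 + (i % 2)`[11,1]=>5
L=11=>grp=11>>2=2, tig=11&3=3
[1]=>row 2+0=2  col 3·2+1=7
col: 5 vs 7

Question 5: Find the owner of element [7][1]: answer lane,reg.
28,1

r=7⇒gr=7,Rb=0  c=1⇒th=0,odd=1
L=7*4+0=28  i=0*2+1=1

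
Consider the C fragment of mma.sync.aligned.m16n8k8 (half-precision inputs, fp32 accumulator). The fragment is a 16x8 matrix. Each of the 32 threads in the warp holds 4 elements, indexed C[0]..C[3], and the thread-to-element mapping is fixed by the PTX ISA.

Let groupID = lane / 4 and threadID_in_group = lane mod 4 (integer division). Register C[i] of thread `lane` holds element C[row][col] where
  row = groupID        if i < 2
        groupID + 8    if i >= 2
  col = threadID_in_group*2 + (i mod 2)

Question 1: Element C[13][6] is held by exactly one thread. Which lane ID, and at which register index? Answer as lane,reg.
r: 13->gid=5,r8=1  c: 6->tid=3,i&1=0
L=5*4+3=23  i=1*2+0=2

23,2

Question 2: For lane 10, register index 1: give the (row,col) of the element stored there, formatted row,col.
10: g=2,t=2
[1] (2+0,2*2+1) = (2,5)

2,5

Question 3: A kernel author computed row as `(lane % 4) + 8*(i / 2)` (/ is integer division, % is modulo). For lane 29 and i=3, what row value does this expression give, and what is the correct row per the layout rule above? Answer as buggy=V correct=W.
buggy=9 correct=15

`(lane % 4) + 8*(i / 2)`[29,3]->9
29: g=7,t=1
[3] (7+8,1*2+1) = (15,3)
row: 9 vs 15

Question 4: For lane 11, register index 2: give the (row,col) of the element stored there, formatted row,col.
10,6

11: G=2,T=3
[2] (2+8,3*2+0) = (10,6)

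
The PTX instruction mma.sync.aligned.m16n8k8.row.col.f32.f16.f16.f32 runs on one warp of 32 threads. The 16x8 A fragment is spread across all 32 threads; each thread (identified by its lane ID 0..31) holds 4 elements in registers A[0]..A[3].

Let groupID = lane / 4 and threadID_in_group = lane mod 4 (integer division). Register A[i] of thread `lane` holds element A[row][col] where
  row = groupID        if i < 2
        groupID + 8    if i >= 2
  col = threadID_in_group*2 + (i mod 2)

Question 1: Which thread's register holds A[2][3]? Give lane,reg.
9,1

r=2→G=2,rhi=0  c=3→T=1,p=1
L=2*4+1=9  i=0*2+1=1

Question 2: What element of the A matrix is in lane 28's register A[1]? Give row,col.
lane 28: g=7 (28/4), t=0 (28%4)
i=1: r=7+0=7, c=0*2+1=1

7,1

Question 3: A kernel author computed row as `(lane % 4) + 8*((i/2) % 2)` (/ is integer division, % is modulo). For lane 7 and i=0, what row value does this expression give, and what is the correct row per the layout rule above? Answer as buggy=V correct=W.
buggy=3 correct=1

`(lane % 4) + 8*((i/2) % 2)`[7,0]⇒3
L=7⇒gr=7>>2=1, th=7&3=3
[0]⇒row 1+0=1  col 3·2+0=6
row: 3 vs 1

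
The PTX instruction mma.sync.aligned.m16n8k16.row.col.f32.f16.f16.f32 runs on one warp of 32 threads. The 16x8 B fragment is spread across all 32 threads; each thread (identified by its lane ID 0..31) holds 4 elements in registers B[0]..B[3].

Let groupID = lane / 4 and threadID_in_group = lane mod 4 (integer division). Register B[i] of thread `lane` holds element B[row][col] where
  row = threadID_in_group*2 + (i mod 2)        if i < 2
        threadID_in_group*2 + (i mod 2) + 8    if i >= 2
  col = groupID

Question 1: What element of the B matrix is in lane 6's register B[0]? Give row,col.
lane 6: G=1 (6/4), T=2 (6%4)
i=0: r=2*2+0+0=4, c=G=1

4,1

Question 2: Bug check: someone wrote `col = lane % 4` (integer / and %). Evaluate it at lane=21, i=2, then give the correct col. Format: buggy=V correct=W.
buggy=1 correct=5

`lane % 4`[21,2]⇒1
lane 21⇒21/4=5, 21 mod 4=1
i=2  r:2·1+0+8⇒10  c:5
col: 1 vs 5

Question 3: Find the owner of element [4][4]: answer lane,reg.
18,0

c=4->g=4  r=4->rb=0,t=2,b0=0
L=4*4+2=18  i=0*2+0=0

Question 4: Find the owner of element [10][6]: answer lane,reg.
c:6=>grp=6  r:10=>rB=1,tig=1,lo=0
L=6*4+1=25  i=1*2+0=2

25,2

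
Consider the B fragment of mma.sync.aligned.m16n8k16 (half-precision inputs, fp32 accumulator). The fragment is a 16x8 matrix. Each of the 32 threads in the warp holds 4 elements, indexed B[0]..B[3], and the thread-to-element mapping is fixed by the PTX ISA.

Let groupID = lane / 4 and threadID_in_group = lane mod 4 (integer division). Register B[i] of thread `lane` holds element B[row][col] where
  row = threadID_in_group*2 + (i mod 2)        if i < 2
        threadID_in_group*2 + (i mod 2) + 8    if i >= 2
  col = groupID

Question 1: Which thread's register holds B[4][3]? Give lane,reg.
14,0

c: 3->gid=3  r: 4->r8=0,tid=2,i&1=0
L=3*4+2=14  i=0*2+0=0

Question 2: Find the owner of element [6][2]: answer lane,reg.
c=2->g=2  r=6->rb=0,t=3,b0=0
L=2*4+3=11  i=0*2+0=0

11,0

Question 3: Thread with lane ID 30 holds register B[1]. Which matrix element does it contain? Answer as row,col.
5,7

lane 30⇒30/4=7, 30 mod 4=2
i=1  r:2·2+1+0⇒5  c:7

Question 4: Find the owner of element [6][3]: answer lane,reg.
c=3⇒gr=3  r=6⇒Rb=0,th=3,odd=0
L=3*4+3=15  i=0*2+0=0

15,0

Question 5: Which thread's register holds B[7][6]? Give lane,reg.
27,1

c: 6->gid=6  r: 7->r8=0,tid=3,i&1=1
L=6*4+3=27  i=0*2+1=1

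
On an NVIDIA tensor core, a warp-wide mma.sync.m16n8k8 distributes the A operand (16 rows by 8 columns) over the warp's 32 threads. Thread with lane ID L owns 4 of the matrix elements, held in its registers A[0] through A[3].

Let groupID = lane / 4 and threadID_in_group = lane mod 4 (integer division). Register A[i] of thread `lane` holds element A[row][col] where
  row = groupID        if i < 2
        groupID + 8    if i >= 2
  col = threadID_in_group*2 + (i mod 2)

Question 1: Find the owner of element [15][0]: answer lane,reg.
28,2

r=15->g=7,rb=1  c=0->t=0,b0=0
L=7*4+0=28  i=1*2+0=2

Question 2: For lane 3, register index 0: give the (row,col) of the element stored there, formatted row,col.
0,6

lane 3=>3/4=0, 3 mod 4=3
i=0  r:0+0=>0  c:2·3+0=>6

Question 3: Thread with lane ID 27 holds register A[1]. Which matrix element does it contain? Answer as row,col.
6,7

27: G=6,T=3
[1] (6+0,3*2+1) = (6,7)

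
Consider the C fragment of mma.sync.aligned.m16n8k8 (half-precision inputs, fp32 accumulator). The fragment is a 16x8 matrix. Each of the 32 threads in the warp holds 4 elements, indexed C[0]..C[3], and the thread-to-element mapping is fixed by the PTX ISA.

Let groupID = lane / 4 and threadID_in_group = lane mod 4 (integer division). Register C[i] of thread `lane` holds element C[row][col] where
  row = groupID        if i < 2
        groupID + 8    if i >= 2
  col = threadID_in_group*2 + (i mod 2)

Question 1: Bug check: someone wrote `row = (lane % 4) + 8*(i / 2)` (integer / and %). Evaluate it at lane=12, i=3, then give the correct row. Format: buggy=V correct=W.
buggy=8 correct=11

`(lane % 4) + 8*(i / 2)`[12,3]->8
12: gid=3,tid=0
[3] (3+8,0*2+1) = (11,1)
row: 8 vs 11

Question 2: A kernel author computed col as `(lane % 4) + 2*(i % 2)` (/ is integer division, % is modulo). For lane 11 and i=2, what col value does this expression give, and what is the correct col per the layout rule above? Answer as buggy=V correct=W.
buggy=3 correct=6

`(lane % 4) + 2*(i % 2)`[11,2]=>3
lane 11: grp=2 (11/4), tig=3 (11%4)
i=2: r=2+8=10, c=3*2+0=6
col: 3 vs 6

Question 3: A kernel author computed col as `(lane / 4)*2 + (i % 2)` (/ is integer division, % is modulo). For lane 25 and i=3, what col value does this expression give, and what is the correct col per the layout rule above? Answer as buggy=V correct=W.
buggy=13 correct=3

`(lane / 4)*2 + (i % 2)`[25,3]⇒13
L=25⇒gr=25>>2=6, th=25&3=1
[3]⇒row 6+8=14  col 1·2+1=3
col: 13 vs 3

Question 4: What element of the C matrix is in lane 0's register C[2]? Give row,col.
0: grp=0,tig=0
[2] (0+8,0*2+0) = (8,0)

8,0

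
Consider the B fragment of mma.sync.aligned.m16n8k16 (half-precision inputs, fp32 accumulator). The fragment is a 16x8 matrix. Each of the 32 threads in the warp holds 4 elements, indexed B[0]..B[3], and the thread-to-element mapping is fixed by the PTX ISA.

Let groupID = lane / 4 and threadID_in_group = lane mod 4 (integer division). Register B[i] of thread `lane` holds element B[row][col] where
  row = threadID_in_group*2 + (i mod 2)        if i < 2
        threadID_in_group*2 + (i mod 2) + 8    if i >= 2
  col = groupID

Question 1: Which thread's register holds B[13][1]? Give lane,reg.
6,3

c=1→G=1  r=13→rhi=1,T=2,p=1
L=1*4+2=6  i=1*2+1=3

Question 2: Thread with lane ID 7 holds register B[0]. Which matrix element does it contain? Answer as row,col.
L=7->g=7>>2=1, t=7&3=3
[0]->row 3·2+0+0=6  col g=1

6,1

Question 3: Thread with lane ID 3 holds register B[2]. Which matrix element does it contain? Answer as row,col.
14,0

L=3⇒gr=3>>2=0, th=3&3=3
[2]⇒row 3·2+0+8=14  col gr=0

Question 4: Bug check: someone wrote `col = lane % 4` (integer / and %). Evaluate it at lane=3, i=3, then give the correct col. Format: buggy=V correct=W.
`lane % 4`[3,3]->3
lane 3: gid=0 (3/4), tid=3 (3%4)
i=3: r=3*2+1+8=15, c=gid=0
col: 3 vs 0

buggy=3 correct=0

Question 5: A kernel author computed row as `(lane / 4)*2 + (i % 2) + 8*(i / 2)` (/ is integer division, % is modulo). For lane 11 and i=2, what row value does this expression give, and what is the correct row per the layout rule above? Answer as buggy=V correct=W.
`(lane / 4)*2 + (i % 2) + 8*(i / 2)`[11,2]->12
L=11->gid=11>>2=2, tid=11&3=3
[2]->row 3·2+0+8=14  col gid=2
row: 12 vs 14

buggy=12 correct=14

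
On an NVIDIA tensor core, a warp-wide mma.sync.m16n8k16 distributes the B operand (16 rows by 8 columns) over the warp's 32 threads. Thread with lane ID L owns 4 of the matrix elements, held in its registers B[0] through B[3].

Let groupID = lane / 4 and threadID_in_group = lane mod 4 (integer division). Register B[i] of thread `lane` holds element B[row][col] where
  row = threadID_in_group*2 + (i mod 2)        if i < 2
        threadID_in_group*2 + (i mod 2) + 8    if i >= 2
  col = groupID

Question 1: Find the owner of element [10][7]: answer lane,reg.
c=7⇒gr=7  r=10⇒Rb=1,th=1,odd=0
L=7*4+1=29  i=1*2+0=2

29,2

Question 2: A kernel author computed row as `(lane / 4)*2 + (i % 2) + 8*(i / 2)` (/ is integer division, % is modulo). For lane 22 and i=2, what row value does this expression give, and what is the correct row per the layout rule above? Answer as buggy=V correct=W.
buggy=18 correct=12

`(lane / 4)*2 + (i % 2) + 8*(i / 2)`[22,2]->18
22: gid=5,tid=2
[2] (2*2+0+8,5) = (12,5)
row: 18 vs 12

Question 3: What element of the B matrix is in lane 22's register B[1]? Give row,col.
5,5

lane 22⇒22/4=5, 22 mod 4=2
i=1  r:2·2+1+0⇒5  c:5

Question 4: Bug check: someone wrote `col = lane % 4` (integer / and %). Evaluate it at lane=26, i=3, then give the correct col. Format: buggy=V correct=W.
buggy=2 correct=6

`lane % 4`[26,3]=>2
L=26=>grp=26>>2=6, tig=26&3=2
[3]=>row 2·2+1+8=13  col grp=6
col: 2 vs 6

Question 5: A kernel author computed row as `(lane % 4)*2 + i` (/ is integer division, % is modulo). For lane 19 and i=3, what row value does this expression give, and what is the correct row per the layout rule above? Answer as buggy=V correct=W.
buggy=9 correct=15

`(lane % 4)*2 + i`[19,3]→9
lane 19: G=4 (19/4), T=3 (19%4)
i=3: r=3*2+1+8=15, c=G=4
row: 9 vs 15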